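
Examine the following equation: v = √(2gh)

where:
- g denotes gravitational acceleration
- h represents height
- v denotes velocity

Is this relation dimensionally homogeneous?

Yes

g (gravitational acceleration) has dimensions [L T^-2].
h (height) has dimensions [L].
v (velocity) has dimensions [L T^-1].

Left side: [L T^-1]
Right side: [L T^-1]

Both sides have the same dimensions, so the equation is dimensionally consistent.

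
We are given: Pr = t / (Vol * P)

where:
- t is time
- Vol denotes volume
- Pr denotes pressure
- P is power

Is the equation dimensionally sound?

No

t (time) has dimensions [T].
Vol (volume) has dimensions [L^3].
Pr (pressure) has dimensions [L^-1 M T^-2].
P (power) has dimensions [L^2 M T^-3].

Left side: [L^-1 M T^-2]
Right side: [L^-5 M^-1 T^4]

The two sides have different dimensions, so the equation is NOT dimensionally consistent.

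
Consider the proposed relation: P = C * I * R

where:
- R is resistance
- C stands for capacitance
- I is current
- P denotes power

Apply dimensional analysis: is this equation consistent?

No

R (resistance) has dimensions [I^-2 L^2 M T^-3].
C (capacitance) has dimensions [I^2 L^-2 M^-1 T^4].
I (current) has dimensions [I].
P (power) has dimensions [L^2 M T^-3].

Left side: [L^2 M T^-3]
Right side: [I T]

The two sides have different dimensions, so the equation is NOT dimensionally consistent.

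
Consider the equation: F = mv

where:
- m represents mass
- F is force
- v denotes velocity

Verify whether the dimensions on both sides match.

No

m (mass) has dimensions [M].
F (force) has dimensions [L M T^-2].
v (velocity) has dimensions [L T^-1].

Left side: [L M T^-2]
Right side: [L M T^-1]

The two sides have different dimensions, so the equation is NOT dimensionally consistent.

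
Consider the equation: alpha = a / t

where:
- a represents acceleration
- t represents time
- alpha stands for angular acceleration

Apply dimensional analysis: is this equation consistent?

No

a (acceleration) has dimensions [L T^-2].
t (time) has dimensions [T].
alpha (angular acceleration) has dimensions [T^-2].

Left side: [T^-2]
Right side: [L T^-3]

The two sides have different dimensions, so the equation is NOT dimensionally consistent.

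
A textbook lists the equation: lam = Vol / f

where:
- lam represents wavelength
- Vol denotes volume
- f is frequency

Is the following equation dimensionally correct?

No

lam (wavelength) has dimensions [L].
Vol (volume) has dimensions [L^3].
f (frequency) has dimensions [T^-1].

Left side: [L]
Right side: [L^3 T]

The two sides have different dimensions, so the equation is NOT dimensionally consistent.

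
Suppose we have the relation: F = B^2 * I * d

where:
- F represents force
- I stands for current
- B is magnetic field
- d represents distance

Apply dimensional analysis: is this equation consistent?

No

F (force) has dimensions [L M T^-2].
I (current) has dimensions [I].
B (magnetic field) has dimensions [I^-1 M T^-2].
d (distance) has dimensions [L].

Left side: [L M T^-2]
Right side: [I^-1 L M^2 T^-4]

The two sides have different dimensions, so the equation is NOT dimensionally consistent.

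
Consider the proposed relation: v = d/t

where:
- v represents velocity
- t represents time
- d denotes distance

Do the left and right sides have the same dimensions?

Yes

v (velocity) has dimensions [L T^-1].
t (time) has dimensions [T].
d (distance) has dimensions [L].

Left side: [L T^-1]
Right side: [L T^-1]

Both sides have the same dimensions, so the equation is dimensionally consistent.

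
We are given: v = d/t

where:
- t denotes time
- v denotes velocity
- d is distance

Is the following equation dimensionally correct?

Yes

t (time) has dimensions [T].
v (velocity) has dimensions [L T^-1].
d (distance) has dimensions [L].

Left side: [L T^-1]
Right side: [L T^-1]

Both sides have the same dimensions, so the equation is dimensionally consistent.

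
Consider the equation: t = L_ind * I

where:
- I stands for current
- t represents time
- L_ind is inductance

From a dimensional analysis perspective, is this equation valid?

No

I (current) has dimensions [I].
t (time) has dimensions [T].
L_ind (inductance) has dimensions [I^-2 L^2 M T^-2].

Left side: [T]
Right side: [I^-1 L^2 M T^-2]

The two sides have different dimensions, so the equation is NOT dimensionally consistent.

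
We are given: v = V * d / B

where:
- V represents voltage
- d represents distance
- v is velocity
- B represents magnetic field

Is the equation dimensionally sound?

No

V (voltage) has dimensions [I^-1 L^2 M T^-3].
d (distance) has dimensions [L].
v (velocity) has dimensions [L T^-1].
B (magnetic field) has dimensions [I^-1 M T^-2].

Left side: [L T^-1]
Right side: [L^3 T^-1]

The two sides have different dimensions, so the equation is NOT dimensionally consistent.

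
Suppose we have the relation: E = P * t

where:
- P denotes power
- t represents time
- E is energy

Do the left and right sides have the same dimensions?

Yes

P (power) has dimensions [L^2 M T^-3].
t (time) has dimensions [T].
E (energy) has dimensions [L^2 M T^-2].

Left side: [L^2 M T^-2]
Right side: [L^2 M T^-2]

Both sides have the same dimensions, so the equation is dimensionally consistent.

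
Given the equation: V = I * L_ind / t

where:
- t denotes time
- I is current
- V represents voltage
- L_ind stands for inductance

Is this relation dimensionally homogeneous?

Yes

t (time) has dimensions [T].
I (current) has dimensions [I].
V (voltage) has dimensions [I^-1 L^2 M T^-3].
L_ind (inductance) has dimensions [I^-2 L^2 M T^-2].

Left side: [I^-1 L^2 M T^-3]
Right side: [I^-1 L^2 M T^-3]

Both sides have the same dimensions, so the equation is dimensionally consistent.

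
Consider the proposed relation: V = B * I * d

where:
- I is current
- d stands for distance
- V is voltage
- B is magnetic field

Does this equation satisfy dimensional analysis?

No

I (current) has dimensions [I].
d (distance) has dimensions [L].
V (voltage) has dimensions [I^-1 L^2 M T^-3].
B (magnetic field) has dimensions [I^-1 M T^-2].

Left side: [I^-1 L^2 M T^-3]
Right side: [L M T^-2]

The two sides have different dimensions, so the equation is NOT dimensionally consistent.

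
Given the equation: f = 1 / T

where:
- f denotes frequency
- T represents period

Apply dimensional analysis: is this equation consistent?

Yes

f (frequency) has dimensions [T^-1].
T (period) has dimensions [T].

Left side: [T^-1]
Right side: [T^-1]

Both sides have the same dimensions, so the equation is dimensionally consistent.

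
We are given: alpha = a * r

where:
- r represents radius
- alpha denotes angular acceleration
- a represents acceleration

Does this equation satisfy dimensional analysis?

No

r (radius) has dimensions [L].
alpha (angular acceleration) has dimensions [T^-2].
a (acceleration) has dimensions [L T^-2].

Left side: [T^-2]
Right side: [L^2 T^-2]

The two sides have different dimensions, so the equation is NOT dimensionally consistent.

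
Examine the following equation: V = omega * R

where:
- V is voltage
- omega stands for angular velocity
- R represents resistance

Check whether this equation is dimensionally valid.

No

V (voltage) has dimensions [I^-1 L^2 M T^-3].
omega (angular velocity) has dimensions [T^-1].
R (resistance) has dimensions [I^-2 L^2 M T^-3].

Left side: [I^-1 L^2 M T^-3]
Right side: [I^-2 L^2 M T^-4]

The two sides have different dimensions, so the equation is NOT dimensionally consistent.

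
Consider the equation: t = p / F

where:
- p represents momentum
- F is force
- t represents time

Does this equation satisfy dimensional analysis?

Yes

p (momentum) has dimensions [L M T^-1].
F (force) has dimensions [L M T^-2].
t (time) has dimensions [T].

Left side: [T]
Right side: [T]

Both sides have the same dimensions, so the equation is dimensionally consistent.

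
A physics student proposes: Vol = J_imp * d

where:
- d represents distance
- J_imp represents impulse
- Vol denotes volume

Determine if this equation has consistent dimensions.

No

d (distance) has dimensions [L].
J_imp (impulse) has dimensions [L M T^-1].
Vol (volume) has dimensions [L^3].

Left side: [L^3]
Right side: [L^2 M T^-1]

The two sides have different dimensions, so the equation is NOT dimensionally consistent.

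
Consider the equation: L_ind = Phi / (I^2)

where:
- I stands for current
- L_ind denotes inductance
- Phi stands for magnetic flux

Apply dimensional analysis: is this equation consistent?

No

I (current) has dimensions [I].
L_ind (inductance) has dimensions [I^-2 L^2 M T^-2].
Phi (magnetic flux) has dimensions [I^-1 L^2 M T^-2].

Left side: [I^-2 L^2 M T^-2]
Right side: [I^-3 L^2 M T^-2]

The two sides have different dimensions, so the equation is NOT dimensionally consistent.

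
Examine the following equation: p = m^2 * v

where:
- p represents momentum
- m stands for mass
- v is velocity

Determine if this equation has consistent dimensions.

No

p (momentum) has dimensions [L M T^-1].
m (mass) has dimensions [M].
v (velocity) has dimensions [L T^-1].

Left side: [L M T^-1]
Right side: [L M^2 T^-1]

The two sides have different dimensions, so the equation is NOT dimensionally consistent.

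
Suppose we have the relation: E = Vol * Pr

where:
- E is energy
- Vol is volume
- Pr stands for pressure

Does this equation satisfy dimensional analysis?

Yes

E (energy) has dimensions [L^2 M T^-2].
Vol (volume) has dimensions [L^3].
Pr (pressure) has dimensions [L^-1 M T^-2].

Left side: [L^2 M T^-2]
Right side: [L^2 M T^-2]

Both sides have the same dimensions, so the equation is dimensionally consistent.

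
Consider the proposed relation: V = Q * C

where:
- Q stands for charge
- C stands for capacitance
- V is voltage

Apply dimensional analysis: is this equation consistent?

No

Q (charge) has dimensions [I T].
C (capacitance) has dimensions [I^2 L^-2 M^-1 T^4].
V (voltage) has dimensions [I^-1 L^2 M T^-3].

Left side: [I^-1 L^2 M T^-3]
Right side: [I^3 L^-2 M^-1 T^5]

The two sides have different dimensions, so the equation is NOT dimensionally consistent.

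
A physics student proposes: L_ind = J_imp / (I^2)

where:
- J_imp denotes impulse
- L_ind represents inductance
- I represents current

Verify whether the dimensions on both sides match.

No

J_imp (impulse) has dimensions [L M T^-1].
L_ind (inductance) has dimensions [I^-2 L^2 M T^-2].
I (current) has dimensions [I].

Left side: [I^-2 L^2 M T^-2]
Right side: [I^-2 L M T^-1]

The two sides have different dimensions, so the equation is NOT dimensionally consistent.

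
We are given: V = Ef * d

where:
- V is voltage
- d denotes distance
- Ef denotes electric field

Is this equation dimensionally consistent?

Yes

V (voltage) has dimensions [I^-1 L^2 M T^-3].
d (distance) has dimensions [L].
Ef (electric field) has dimensions [I^-1 L M T^-3].

Left side: [I^-1 L^2 M T^-3]
Right side: [I^-1 L^2 M T^-3]

Both sides have the same dimensions, so the equation is dimensionally consistent.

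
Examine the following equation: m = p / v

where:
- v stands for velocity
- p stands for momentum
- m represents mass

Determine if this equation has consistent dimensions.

Yes

v (velocity) has dimensions [L T^-1].
p (momentum) has dimensions [L M T^-1].
m (mass) has dimensions [M].

Left side: [M]
Right side: [M]

Both sides have the same dimensions, so the equation is dimensionally consistent.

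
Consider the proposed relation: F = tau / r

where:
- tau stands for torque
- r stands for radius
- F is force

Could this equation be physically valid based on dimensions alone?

Yes

tau (torque) has dimensions [L^2 M T^-2].
r (radius) has dimensions [L].
F (force) has dimensions [L M T^-2].

Left side: [L M T^-2]
Right side: [L M T^-2]

Both sides have the same dimensions, so the equation is dimensionally consistent.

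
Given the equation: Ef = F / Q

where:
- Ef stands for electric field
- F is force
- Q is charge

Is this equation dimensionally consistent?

Yes

Ef (electric field) has dimensions [I^-1 L M T^-3].
F (force) has dimensions [L M T^-2].
Q (charge) has dimensions [I T].

Left side: [I^-1 L M T^-3]
Right side: [I^-1 L M T^-3]

Both sides have the same dimensions, so the equation is dimensionally consistent.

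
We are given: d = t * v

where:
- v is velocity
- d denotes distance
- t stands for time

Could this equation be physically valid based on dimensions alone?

Yes

v (velocity) has dimensions [L T^-1].
d (distance) has dimensions [L].
t (time) has dimensions [T].

Left side: [L]
Right side: [L]

Both sides have the same dimensions, so the equation is dimensionally consistent.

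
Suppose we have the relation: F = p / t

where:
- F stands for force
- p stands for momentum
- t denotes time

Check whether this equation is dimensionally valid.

Yes

F (force) has dimensions [L M T^-2].
p (momentum) has dimensions [L M T^-1].
t (time) has dimensions [T].

Left side: [L M T^-2]
Right side: [L M T^-2]

Both sides have the same dimensions, so the equation is dimensionally consistent.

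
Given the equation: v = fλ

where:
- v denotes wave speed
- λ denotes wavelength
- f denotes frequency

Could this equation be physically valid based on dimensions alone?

Yes

v (wave speed) has dimensions [L T^-1].
λ (wavelength) has dimensions [L].
f (frequency) has dimensions [T^-1].

Left side: [L T^-1]
Right side: [L T^-1]

Both sides have the same dimensions, so the equation is dimensionally consistent.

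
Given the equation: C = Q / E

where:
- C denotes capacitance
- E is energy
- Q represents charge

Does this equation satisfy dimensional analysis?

No

C (capacitance) has dimensions [I^2 L^-2 M^-1 T^4].
E (energy) has dimensions [L^2 M T^-2].
Q (charge) has dimensions [I T].

Left side: [I^2 L^-2 M^-1 T^4]
Right side: [I L^-2 M^-1 T^3]

The two sides have different dimensions, so the equation is NOT dimensionally consistent.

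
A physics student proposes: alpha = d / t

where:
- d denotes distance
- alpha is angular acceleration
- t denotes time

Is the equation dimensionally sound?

No

d (distance) has dimensions [L].
alpha (angular acceleration) has dimensions [T^-2].
t (time) has dimensions [T].

Left side: [T^-2]
Right side: [L T^-1]

The two sides have different dimensions, so the equation is NOT dimensionally consistent.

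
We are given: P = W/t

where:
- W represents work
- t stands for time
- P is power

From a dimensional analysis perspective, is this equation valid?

Yes

W (work) has dimensions [L^2 M T^-2].
t (time) has dimensions [T].
P (power) has dimensions [L^2 M T^-3].

Left side: [L^2 M T^-3]
Right side: [L^2 M T^-3]

Both sides have the same dimensions, so the equation is dimensionally consistent.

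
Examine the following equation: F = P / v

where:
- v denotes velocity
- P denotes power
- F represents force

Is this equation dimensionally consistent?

Yes

v (velocity) has dimensions [L T^-1].
P (power) has dimensions [L^2 M T^-3].
F (force) has dimensions [L M T^-2].

Left side: [L M T^-2]
Right side: [L M T^-2]

Both sides have the same dimensions, so the equation is dimensionally consistent.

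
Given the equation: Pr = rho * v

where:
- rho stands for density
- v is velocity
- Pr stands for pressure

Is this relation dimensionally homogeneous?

No

rho (density) has dimensions [L^-3 M].
v (velocity) has dimensions [L T^-1].
Pr (pressure) has dimensions [L^-1 M T^-2].

Left side: [L^-1 M T^-2]
Right side: [L^-2 M T^-1]

The two sides have different dimensions, so the equation is NOT dimensionally consistent.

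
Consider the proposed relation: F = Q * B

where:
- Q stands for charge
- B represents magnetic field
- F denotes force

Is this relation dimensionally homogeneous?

No

Q (charge) has dimensions [I T].
B (magnetic field) has dimensions [I^-1 M T^-2].
F (force) has dimensions [L M T^-2].

Left side: [L M T^-2]
Right side: [M T^-1]

The two sides have different dimensions, so the equation is NOT dimensionally consistent.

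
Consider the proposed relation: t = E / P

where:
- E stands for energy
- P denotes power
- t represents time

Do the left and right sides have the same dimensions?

Yes

E (energy) has dimensions [L^2 M T^-2].
P (power) has dimensions [L^2 M T^-3].
t (time) has dimensions [T].

Left side: [T]
Right side: [T]

Both sides have the same dimensions, so the equation is dimensionally consistent.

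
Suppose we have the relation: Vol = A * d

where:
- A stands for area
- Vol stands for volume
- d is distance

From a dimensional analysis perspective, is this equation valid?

Yes

A (area) has dimensions [L^2].
Vol (volume) has dimensions [L^3].
d (distance) has dimensions [L].

Left side: [L^3]
Right side: [L^3]

Both sides have the same dimensions, so the equation is dimensionally consistent.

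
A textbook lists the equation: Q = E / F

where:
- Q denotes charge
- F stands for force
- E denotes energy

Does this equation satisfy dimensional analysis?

No

Q (charge) has dimensions [I T].
F (force) has dimensions [L M T^-2].
E (energy) has dimensions [L^2 M T^-2].

Left side: [I T]
Right side: [L]

The two sides have different dimensions, so the equation is NOT dimensionally consistent.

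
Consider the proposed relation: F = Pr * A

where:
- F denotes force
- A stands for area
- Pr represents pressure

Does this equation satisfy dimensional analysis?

Yes

F (force) has dimensions [L M T^-2].
A (area) has dimensions [L^2].
Pr (pressure) has dimensions [L^-1 M T^-2].

Left side: [L M T^-2]
Right side: [L M T^-2]

Both sides have the same dimensions, so the equation is dimensionally consistent.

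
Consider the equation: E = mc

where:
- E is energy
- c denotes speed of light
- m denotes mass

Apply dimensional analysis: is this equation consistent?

No

E (energy) has dimensions [L^2 M T^-2].
c (speed of light) has dimensions [L T^-1].
m (mass) has dimensions [M].

Left side: [L^2 M T^-2]
Right side: [L M T^-1]

The two sides have different dimensions, so the equation is NOT dimensionally consistent.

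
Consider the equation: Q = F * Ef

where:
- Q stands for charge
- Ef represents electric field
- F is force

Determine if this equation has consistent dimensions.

No

Q (charge) has dimensions [I T].
Ef (electric field) has dimensions [I^-1 L M T^-3].
F (force) has dimensions [L M T^-2].

Left side: [I T]
Right side: [I^-1 L^2 M^2 T^-5]

The two sides have different dimensions, so the equation is NOT dimensionally consistent.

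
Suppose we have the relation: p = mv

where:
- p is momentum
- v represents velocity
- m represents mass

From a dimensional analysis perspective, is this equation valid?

Yes

p (momentum) has dimensions [L M T^-1].
v (velocity) has dimensions [L T^-1].
m (mass) has dimensions [M].

Left side: [L M T^-1]
Right side: [L M T^-1]

Both sides have the same dimensions, so the equation is dimensionally consistent.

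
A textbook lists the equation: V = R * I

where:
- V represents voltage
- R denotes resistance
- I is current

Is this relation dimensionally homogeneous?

Yes

V (voltage) has dimensions [I^-1 L^2 M T^-3].
R (resistance) has dimensions [I^-2 L^2 M T^-3].
I (current) has dimensions [I].

Left side: [I^-1 L^2 M T^-3]
Right side: [I^-1 L^2 M T^-3]

Both sides have the same dimensions, so the equation is dimensionally consistent.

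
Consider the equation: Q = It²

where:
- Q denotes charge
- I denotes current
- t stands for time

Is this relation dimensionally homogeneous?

No

Q (charge) has dimensions [I T].
I (current) has dimensions [I].
t (time) has dimensions [T].

Left side: [I T]
Right side: [I T^2]

The two sides have different dimensions, so the equation is NOT dimensionally consistent.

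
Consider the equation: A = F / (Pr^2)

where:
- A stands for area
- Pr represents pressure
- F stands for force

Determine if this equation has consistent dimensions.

No

A (area) has dimensions [L^2].
Pr (pressure) has dimensions [L^-1 M T^-2].
F (force) has dimensions [L M T^-2].

Left side: [L^2]
Right side: [L^3 M^-1 T^2]

The two sides have different dimensions, so the equation is NOT dimensionally consistent.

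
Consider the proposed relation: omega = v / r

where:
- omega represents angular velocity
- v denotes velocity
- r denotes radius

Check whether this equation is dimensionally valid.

Yes

omega (angular velocity) has dimensions [T^-1].
v (velocity) has dimensions [L T^-1].
r (radius) has dimensions [L].

Left side: [T^-1]
Right side: [T^-1]

Both sides have the same dimensions, so the equation is dimensionally consistent.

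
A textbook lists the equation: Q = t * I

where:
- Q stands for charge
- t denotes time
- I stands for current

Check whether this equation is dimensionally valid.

Yes

Q (charge) has dimensions [I T].
t (time) has dimensions [T].
I (current) has dimensions [I].

Left side: [I T]
Right side: [I T]

Both sides have the same dimensions, so the equation is dimensionally consistent.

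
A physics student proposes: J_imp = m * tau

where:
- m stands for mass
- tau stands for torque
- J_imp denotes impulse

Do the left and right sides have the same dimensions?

No

m (mass) has dimensions [M].
tau (torque) has dimensions [L^2 M T^-2].
J_imp (impulse) has dimensions [L M T^-1].

Left side: [L M T^-1]
Right side: [L^2 M^2 T^-2]

The two sides have different dimensions, so the equation is NOT dimensionally consistent.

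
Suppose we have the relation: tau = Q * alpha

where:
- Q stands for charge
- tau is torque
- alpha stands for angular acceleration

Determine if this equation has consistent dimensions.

No

Q (charge) has dimensions [I T].
tau (torque) has dimensions [L^2 M T^-2].
alpha (angular acceleration) has dimensions [T^-2].

Left side: [L^2 M T^-2]
Right side: [I T^-1]

The two sides have different dimensions, so the equation is NOT dimensionally consistent.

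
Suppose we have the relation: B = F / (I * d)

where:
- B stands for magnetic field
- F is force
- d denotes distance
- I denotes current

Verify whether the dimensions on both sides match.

Yes

B (magnetic field) has dimensions [I^-1 M T^-2].
F (force) has dimensions [L M T^-2].
d (distance) has dimensions [L].
I (current) has dimensions [I].

Left side: [I^-1 M T^-2]
Right side: [I^-1 M T^-2]

Both sides have the same dimensions, so the equation is dimensionally consistent.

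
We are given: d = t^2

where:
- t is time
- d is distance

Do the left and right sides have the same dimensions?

No

t (time) has dimensions [T].
d (distance) has dimensions [L].

Left side: [L]
Right side: [T^2]

The two sides have different dimensions, so the equation is NOT dimensionally consistent.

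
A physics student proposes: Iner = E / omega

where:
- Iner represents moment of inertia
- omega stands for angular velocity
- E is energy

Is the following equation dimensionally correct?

No

Iner (moment of inertia) has dimensions [L^2 M].
omega (angular velocity) has dimensions [T^-1].
E (energy) has dimensions [L^2 M T^-2].

Left side: [L^2 M]
Right side: [L^2 M T^-1]

The two sides have different dimensions, so the equation is NOT dimensionally consistent.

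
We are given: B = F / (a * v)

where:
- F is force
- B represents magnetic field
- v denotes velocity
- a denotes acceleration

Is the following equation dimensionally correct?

No

F (force) has dimensions [L M T^-2].
B (magnetic field) has dimensions [I^-1 M T^-2].
v (velocity) has dimensions [L T^-1].
a (acceleration) has dimensions [L T^-2].

Left side: [I^-1 M T^-2]
Right side: [L^-1 M T]

The two sides have different dimensions, so the equation is NOT dimensionally consistent.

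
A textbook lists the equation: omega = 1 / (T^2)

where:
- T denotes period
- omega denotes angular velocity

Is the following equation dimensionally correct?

No

T (period) has dimensions [T].
omega (angular velocity) has dimensions [T^-1].

Left side: [T^-1]
Right side: [T^-2]

The two sides have different dimensions, so the equation is NOT dimensionally consistent.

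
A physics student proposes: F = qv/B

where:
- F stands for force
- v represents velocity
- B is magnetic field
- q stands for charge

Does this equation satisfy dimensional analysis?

No

F (force) has dimensions [L M T^-2].
v (velocity) has dimensions [L T^-1].
B (magnetic field) has dimensions [I^-1 M T^-2].
q (charge) has dimensions [I T].

Left side: [L M T^-2]
Right side: [I^2 L M^-1 T^2]

The two sides have different dimensions, so the equation is NOT dimensionally consistent.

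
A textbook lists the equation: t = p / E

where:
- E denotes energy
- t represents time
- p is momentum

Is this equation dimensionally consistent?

No

E (energy) has dimensions [L^2 M T^-2].
t (time) has dimensions [T].
p (momentum) has dimensions [L M T^-1].

Left side: [T]
Right side: [L^-1 T]

The two sides have different dimensions, so the equation is NOT dimensionally consistent.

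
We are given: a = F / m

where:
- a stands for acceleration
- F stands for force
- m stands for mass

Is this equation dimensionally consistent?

Yes

a (acceleration) has dimensions [L T^-2].
F (force) has dimensions [L M T^-2].
m (mass) has dimensions [M].

Left side: [L T^-2]
Right side: [L T^-2]

Both sides have the same dimensions, so the equation is dimensionally consistent.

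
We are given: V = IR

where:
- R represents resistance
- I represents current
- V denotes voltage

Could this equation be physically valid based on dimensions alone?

Yes

R (resistance) has dimensions [I^-2 L^2 M T^-3].
I (current) has dimensions [I].
V (voltage) has dimensions [I^-1 L^2 M T^-3].

Left side: [I^-1 L^2 M T^-3]
Right side: [I^-1 L^2 M T^-3]

Both sides have the same dimensions, so the equation is dimensionally consistent.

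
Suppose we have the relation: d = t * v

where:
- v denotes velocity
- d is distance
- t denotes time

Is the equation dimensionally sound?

Yes

v (velocity) has dimensions [L T^-1].
d (distance) has dimensions [L].
t (time) has dimensions [T].

Left side: [L]
Right side: [L]

Both sides have the same dimensions, so the equation is dimensionally consistent.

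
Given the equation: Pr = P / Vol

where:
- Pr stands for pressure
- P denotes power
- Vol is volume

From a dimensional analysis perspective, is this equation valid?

No

Pr (pressure) has dimensions [L^-1 M T^-2].
P (power) has dimensions [L^2 M T^-3].
Vol (volume) has dimensions [L^3].

Left side: [L^-1 M T^-2]
Right side: [L^-1 M T^-3]

The two sides have different dimensions, so the equation is NOT dimensionally consistent.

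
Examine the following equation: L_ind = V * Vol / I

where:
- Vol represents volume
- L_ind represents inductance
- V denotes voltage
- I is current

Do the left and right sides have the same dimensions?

No

Vol (volume) has dimensions [L^3].
L_ind (inductance) has dimensions [I^-2 L^2 M T^-2].
V (voltage) has dimensions [I^-1 L^2 M T^-3].
I (current) has dimensions [I].

Left side: [I^-2 L^2 M T^-2]
Right side: [I^-2 L^5 M T^-3]

The two sides have different dimensions, so the equation is NOT dimensionally consistent.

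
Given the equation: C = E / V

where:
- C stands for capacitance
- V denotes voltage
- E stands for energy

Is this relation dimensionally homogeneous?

No

C (capacitance) has dimensions [I^2 L^-2 M^-1 T^4].
V (voltage) has dimensions [I^-1 L^2 M T^-3].
E (energy) has dimensions [L^2 M T^-2].

Left side: [I^2 L^-2 M^-1 T^4]
Right side: [I T]

The two sides have different dimensions, so the equation is NOT dimensionally consistent.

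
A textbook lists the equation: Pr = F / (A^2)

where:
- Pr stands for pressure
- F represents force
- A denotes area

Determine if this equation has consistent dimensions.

No

Pr (pressure) has dimensions [L^-1 M T^-2].
F (force) has dimensions [L M T^-2].
A (area) has dimensions [L^2].

Left side: [L^-1 M T^-2]
Right side: [L^-3 M T^-2]

The two sides have different dimensions, so the equation is NOT dimensionally consistent.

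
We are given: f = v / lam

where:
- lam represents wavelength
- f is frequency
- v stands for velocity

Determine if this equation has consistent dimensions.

Yes

lam (wavelength) has dimensions [L].
f (frequency) has dimensions [T^-1].
v (velocity) has dimensions [L T^-1].

Left side: [T^-1]
Right side: [T^-1]

Both sides have the same dimensions, so the equation is dimensionally consistent.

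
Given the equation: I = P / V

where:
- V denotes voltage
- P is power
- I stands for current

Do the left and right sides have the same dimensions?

Yes

V (voltage) has dimensions [I^-1 L^2 M T^-3].
P (power) has dimensions [L^2 M T^-3].
I (current) has dimensions [I].

Left side: [I]
Right side: [I]

Both sides have the same dimensions, so the equation is dimensionally consistent.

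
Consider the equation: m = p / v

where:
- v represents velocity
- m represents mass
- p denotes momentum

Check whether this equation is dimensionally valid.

Yes

v (velocity) has dimensions [L T^-1].
m (mass) has dimensions [M].
p (momentum) has dimensions [L M T^-1].

Left side: [M]
Right side: [M]

Both sides have the same dimensions, so the equation is dimensionally consistent.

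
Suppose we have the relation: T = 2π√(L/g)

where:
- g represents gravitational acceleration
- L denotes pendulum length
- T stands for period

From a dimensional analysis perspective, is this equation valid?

Yes

g (gravitational acceleration) has dimensions [L T^-2].
L (pendulum length) has dimensions [L].
T (period) has dimensions [T].

Left side: [T]
Right side: [T]

Both sides have the same dimensions, so the equation is dimensionally consistent.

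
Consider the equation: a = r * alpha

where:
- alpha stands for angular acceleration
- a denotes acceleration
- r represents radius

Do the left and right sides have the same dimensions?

Yes

alpha (angular acceleration) has dimensions [T^-2].
a (acceleration) has dimensions [L T^-2].
r (radius) has dimensions [L].

Left side: [L T^-2]
Right side: [L T^-2]

Both sides have the same dimensions, so the equation is dimensionally consistent.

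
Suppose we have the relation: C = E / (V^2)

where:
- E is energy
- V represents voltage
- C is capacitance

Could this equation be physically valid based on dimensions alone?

Yes

E (energy) has dimensions [L^2 M T^-2].
V (voltage) has dimensions [I^-1 L^2 M T^-3].
C (capacitance) has dimensions [I^2 L^-2 M^-1 T^4].

Left side: [I^2 L^-2 M^-1 T^4]
Right side: [I^2 L^-2 M^-1 T^4]

Both sides have the same dimensions, so the equation is dimensionally consistent.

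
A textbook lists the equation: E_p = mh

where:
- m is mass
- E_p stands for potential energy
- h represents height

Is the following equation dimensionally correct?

No

m (mass) has dimensions [M].
E_p (potential energy) has dimensions [L^2 M T^-2].
h (height) has dimensions [L].

Left side: [L^2 M T^-2]
Right side: [L M]

The two sides have different dimensions, so the equation is NOT dimensionally consistent.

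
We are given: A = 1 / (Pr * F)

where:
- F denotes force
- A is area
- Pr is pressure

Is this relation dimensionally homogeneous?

No

F (force) has dimensions [L M T^-2].
A (area) has dimensions [L^2].
Pr (pressure) has dimensions [L^-1 M T^-2].

Left side: [L^2]
Right side: [M^-2 T^4]

The two sides have different dimensions, so the equation is NOT dimensionally consistent.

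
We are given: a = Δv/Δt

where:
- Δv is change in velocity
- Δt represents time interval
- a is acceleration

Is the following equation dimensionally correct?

Yes

Δv (change in velocity) has dimensions [L T^-1].
Δt (time interval) has dimensions [T].
a (acceleration) has dimensions [L T^-2].

Left side: [L T^-2]
Right side: [L T^-2]

Both sides have the same dimensions, so the equation is dimensionally consistent.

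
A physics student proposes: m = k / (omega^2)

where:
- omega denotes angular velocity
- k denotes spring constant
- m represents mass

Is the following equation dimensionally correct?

Yes

omega (angular velocity) has dimensions [T^-1].
k (spring constant) has dimensions [M T^-2].
m (mass) has dimensions [M].

Left side: [M]
Right side: [M]

Both sides have the same dimensions, so the equation is dimensionally consistent.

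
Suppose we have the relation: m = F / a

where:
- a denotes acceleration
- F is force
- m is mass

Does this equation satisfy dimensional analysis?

Yes

a (acceleration) has dimensions [L T^-2].
F (force) has dimensions [L M T^-2].
m (mass) has dimensions [M].

Left side: [M]
Right side: [M]

Both sides have the same dimensions, so the equation is dimensionally consistent.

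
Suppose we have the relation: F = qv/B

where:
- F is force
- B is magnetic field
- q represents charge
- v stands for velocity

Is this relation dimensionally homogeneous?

No

F (force) has dimensions [L M T^-2].
B (magnetic field) has dimensions [I^-1 M T^-2].
q (charge) has dimensions [I T].
v (velocity) has dimensions [L T^-1].

Left side: [L M T^-2]
Right side: [I^2 L M^-1 T^2]

The two sides have different dimensions, so the equation is NOT dimensionally consistent.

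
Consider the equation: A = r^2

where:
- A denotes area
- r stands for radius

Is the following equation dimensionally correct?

Yes

A (area) has dimensions [L^2].
r (radius) has dimensions [L].

Left side: [L^2]
Right side: [L^2]

Both sides have the same dimensions, so the equation is dimensionally consistent.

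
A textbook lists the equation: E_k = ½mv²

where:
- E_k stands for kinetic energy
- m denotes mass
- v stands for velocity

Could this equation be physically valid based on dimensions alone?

Yes

E_k (kinetic energy) has dimensions [L^2 M T^-2].
m (mass) has dimensions [M].
v (velocity) has dimensions [L T^-1].

Left side: [L^2 M T^-2]
Right side: [L^2 M T^-2]

Both sides have the same dimensions, so the equation is dimensionally consistent.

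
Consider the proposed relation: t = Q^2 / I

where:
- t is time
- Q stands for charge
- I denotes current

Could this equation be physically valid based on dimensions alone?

No

t (time) has dimensions [T].
Q (charge) has dimensions [I T].
I (current) has dimensions [I].

Left side: [T]
Right side: [I T^2]

The two sides have different dimensions, so the equation is NOT dimensionally consistent.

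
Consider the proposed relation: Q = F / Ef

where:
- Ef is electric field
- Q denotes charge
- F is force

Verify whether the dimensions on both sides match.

Yes

Ef (electric field) has dimensions [I^-1 L M T^-3].
Q (charge) has dimensions [I T].
F (force) has dimensions [L M T^-2].

Left side: [I T]
Right side: [I T]

Both sides have the same dimensions, so the equation is dimensionally consistent.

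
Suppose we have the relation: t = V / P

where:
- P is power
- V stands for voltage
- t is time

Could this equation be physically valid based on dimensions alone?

No

P (power) has dimensions [L^2 M T^-3].
V (voltage) has dimensions [I^-1 L^2 M T^-3].
t (time) has dimensions [T].

Left side: [T]
Right side: [I^-1]

The two sides have different dimensions, so the equation is NOT dimensionally consistent.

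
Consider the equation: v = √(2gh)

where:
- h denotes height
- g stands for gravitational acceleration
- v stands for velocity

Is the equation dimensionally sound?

Yes

h (height) has dimensions [L].
g (gravitational acceleration) has dimensions [L T^-2].
v (velocity) has dimensions [L T^-1].

Left side: [L T^-1]
Right side: [L T^-1]

Both sides have the same dimensions, so the equation is dimensionally consistent.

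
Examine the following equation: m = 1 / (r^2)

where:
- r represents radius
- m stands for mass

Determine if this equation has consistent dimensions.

No

r (radius) has dimensions [L].
m (mass) has dimensions [M].

Left side: [M]
Right side: [L^-2]

The two sides have different dimensions, so the equation is NOT dimensionally consistent.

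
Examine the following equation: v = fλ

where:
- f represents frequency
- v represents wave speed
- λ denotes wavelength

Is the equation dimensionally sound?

Yes

f (frequency) has dimensions [T^-1].
v (wave speed) has dimensions [L T^-1].
λ (wavelength) has dimensions [L].

Left side: [L T^-1]
Right side: [L T^-1]

Both sides have the same dimensions, so the equation is dimensionally consistent.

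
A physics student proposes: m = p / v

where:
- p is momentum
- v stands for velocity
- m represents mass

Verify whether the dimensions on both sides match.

Yes

p (momentum) has dimensions [L M T^-1].
v (velocity) has dimensions [L T^-1].
m (mass) has dimensions [M].

Left side: [M]
Right side: [M]

Both sides have the same dimensions, so the equation is dimensionally consistent.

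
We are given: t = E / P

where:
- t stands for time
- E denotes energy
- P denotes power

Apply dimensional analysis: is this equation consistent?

Yes

t (time) has dimensions [T].
E (energy) has dimensions [L^2 M T^-2].
P (power) has dimensions [L^2 M T^-3].

Left side: [T]
Right side: [T]

Both sides have the same dimensions, so the equation is dimensionally consistent.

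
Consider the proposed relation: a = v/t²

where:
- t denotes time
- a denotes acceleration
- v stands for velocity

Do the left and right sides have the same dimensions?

No

t (time) has dimensions [T].
a (acceleration) has dimensions [L T^-2].
v (velocity) has dimensions [L T^-1].

Left side: [L T^-2]
Right side: [L T^-3]

The two sides have different dimensions, so the equation is NOT dimensionally consistent.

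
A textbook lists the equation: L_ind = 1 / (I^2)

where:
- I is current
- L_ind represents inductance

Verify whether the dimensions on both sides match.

No

I (current) has dimensions [I].
L_ind (inductance) has dimensions [I^-2 L^2 M T^-2].

Left side: [I^-2 L^2 M T^-2]
Right side: [I^-2]

The two sides have different dimensions, so the equation is NOT dimensionally consistent.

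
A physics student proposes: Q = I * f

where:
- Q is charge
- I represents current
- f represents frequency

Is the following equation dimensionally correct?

No

Q (charge) has dimensions [I T].
I (current) has dimensions [I].
f (frequency) has dimensions [T^-1].

Left side: [I T]
Right side: [I T^-1]

The two sides have different dimensions, so the equation is NOT dimensionally consistent.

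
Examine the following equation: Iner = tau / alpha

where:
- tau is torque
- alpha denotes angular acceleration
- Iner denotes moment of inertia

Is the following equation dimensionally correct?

Yes

tau (torque) has dimensions [L^2 M T^-2].
alpha (angular acceleration) has dimensions [T^-2].
Iner (moment of inertia) has dimensions [L^2 M].

Left side: [L^2 M]
Right side: [L^2 M]

Both sides have the same dimensions, so the equation is dimensionally consistent.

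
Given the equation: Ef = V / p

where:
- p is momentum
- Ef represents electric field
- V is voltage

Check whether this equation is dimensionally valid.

No

p (momentum) has dimensions [L M T^-1].
Ef (electric field) has dimensions [I^-1 L M T^-3].
V (voltage) has dimensions [I^-1 L^2 M T^-3].

Left side: [I^-1 L M T^-3]
Right side: [I^-1 L T^-2]

The two sides have different dimensions, so the equation is NOT dimensionally consistent.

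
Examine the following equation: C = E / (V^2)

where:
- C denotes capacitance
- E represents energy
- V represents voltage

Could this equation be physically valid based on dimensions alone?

Yes

C (capacitance) has dimensions [I^2 L^-2 M^-1 T^4].
E (energy) has dimensions [L^2 M T^-2].
V (voltage) has dimensions [I^-1 L^2 M T^-3].

Left side: [I^2 L^-2 M^-1 T^4]
Right side: [I^2 L^-2 M^-1 T^4]

Both sides have the same dimensions, so the equation is dimensionally consistent.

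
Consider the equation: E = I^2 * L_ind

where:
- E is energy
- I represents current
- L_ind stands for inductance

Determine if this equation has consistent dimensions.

Yes

E (energy) has dimensions [L^2 M T^-2].
I (current) has dimensions [I].
L_ind (inductance) has dimensions [I^-2 L^2 M T^-2].

Left side: [L^2 M T^-2]
Right side: [L^2 M T^-2]

Both sides have the same dimensions, so the equation is dimensionally consistent.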